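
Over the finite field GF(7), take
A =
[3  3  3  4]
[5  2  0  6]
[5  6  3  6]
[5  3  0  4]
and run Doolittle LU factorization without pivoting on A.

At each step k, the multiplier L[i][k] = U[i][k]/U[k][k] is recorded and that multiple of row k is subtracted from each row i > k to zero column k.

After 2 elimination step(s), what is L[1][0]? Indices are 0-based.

[col 0] pivot 3
  R1 -= 4*R0 → (0, 4, 2, 4)  (L[1][0] := 4)
  R2 -= 4*R0 → (0, 1, 5, 4)  (L[2][0] := 4)
  R3 -= 4*R0 → (0, 5, 2, 2)  (L[3][0] := 4)
[col 1] pivot 4
  R2 -= 2*R1 → (0, 0, 1, 3)  (L[2][1] := 2)
  R3 -= 3*R1 → (0, 0, 3, 4)  (L[3][1] := 3)

L[1][0] = 4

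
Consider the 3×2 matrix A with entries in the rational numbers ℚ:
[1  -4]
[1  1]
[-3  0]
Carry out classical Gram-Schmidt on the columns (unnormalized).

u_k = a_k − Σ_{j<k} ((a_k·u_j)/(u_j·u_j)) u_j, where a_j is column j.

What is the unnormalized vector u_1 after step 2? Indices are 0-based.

u_1 = (-41/11, 14/11, -9/11)

Step 1: u_0 = a_0 = (1, 1, -3).
Step 2: u_1 = a_1 − (-3/11)·u_0 = (-41/11, 14/11, -9/11).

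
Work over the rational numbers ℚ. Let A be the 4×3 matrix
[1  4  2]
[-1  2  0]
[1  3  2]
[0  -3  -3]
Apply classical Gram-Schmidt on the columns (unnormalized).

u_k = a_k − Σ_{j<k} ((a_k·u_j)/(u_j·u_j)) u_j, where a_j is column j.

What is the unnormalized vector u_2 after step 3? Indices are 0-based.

Step 1: u_0 = a_0 = (1, -1, 1, 0).
Step 2: u_1 = a_1 − (5/3)·u_0 = (7/3, 11/3, 4/3, -3).
Step 3: u_2 = a_2 − (4/3)·u_0 − (49/89)·u_1 = (-55/89, -61/89, -6/89, -120/89).

u_2 = (-55/89, -61/89, -6/89, -120/89)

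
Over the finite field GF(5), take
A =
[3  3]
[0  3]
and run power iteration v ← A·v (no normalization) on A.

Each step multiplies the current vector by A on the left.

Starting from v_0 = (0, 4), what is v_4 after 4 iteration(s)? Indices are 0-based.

v_4 = (1, 4)

v_0 = (0, 4).
v_1 = A·v_0 = (2, 2).
v_2 = A·v_1 = (2, 1).
v_3 = A·v_2 = (4, 3).
v_4 = A·v_3 = (1, 4).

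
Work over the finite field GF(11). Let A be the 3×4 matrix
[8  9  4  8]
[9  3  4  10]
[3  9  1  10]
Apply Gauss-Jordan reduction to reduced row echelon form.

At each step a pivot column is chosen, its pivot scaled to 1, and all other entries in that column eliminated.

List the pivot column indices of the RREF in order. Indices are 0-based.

pivot columns: 0, 1, 2

[1] R0 /= 8  ⇒  (1, 8, 6, 1)
     R1 -= 9·R0  ⇒  (0, 8, 5, 1)
     R2 -= 3·R0  ⇒  (0, 7, 5, 7)
[2] R1 /= 8  ⇒  (0, 1, 2, 7)
     R0 -= 8·R1  ⇒  (1, 0, 1, 0)
     R2 -= 7·R1  ⇒  (0, 0, 2, 2)
[3] R2 /= 2  ⇒  (0, 0, 1, 1)
     R0 -= 1·R2  ⇒  (1, 0, 0, 10)
     R1 -= 2·R2  ⇒  (0, 1, 0, 5)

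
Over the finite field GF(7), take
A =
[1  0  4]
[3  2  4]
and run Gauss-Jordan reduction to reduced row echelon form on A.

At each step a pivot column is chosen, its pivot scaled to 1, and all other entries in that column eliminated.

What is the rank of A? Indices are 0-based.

rank = 2

pivot(0,0)=1: scale R0 → (1, 0, 4)
  clear (1,0): R1 −= (3)R0 → (0, 2, 6)
pivot(1,1)=2: scale R1 → (0, 1, 3)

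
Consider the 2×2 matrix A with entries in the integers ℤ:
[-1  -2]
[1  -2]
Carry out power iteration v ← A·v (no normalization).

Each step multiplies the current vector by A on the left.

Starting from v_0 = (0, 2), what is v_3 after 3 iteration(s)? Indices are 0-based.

v_0 = (0, 2).
v_1 = A·v_0 = (-4, -4).
v_2 = A·v_1 = (12, 4).
v_3 = A·v_2 = (-20, 4).

v_3 = (-20, 4)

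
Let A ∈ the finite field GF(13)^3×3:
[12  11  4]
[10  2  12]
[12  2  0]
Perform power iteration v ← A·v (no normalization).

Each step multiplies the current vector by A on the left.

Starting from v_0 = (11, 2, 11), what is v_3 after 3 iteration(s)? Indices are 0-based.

v_3 = (4, 6, 8)

v_0 = (11, 2, 11).
v_1 = A·v_0 = (3, 12, 6).
v_2 = A·v_1 = (10, 9, 8).
v_3 = A·v_2 = (4, 6, 8).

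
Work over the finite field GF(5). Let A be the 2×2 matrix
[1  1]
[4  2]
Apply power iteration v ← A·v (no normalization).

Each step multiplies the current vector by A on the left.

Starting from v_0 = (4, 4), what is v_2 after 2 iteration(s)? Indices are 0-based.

v_0 = (4, 4).
v_1 = A·v_0 = (3, 4).
v_2 = A·v_1 = (2, 0).

v_2 = (2, 0)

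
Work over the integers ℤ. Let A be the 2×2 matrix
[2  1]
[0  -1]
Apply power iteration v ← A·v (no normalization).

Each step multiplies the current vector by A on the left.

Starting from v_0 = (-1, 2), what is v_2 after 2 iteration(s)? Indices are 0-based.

v_0 = (-1, 2).
v_1 = A·v_0 = (0, -2).
v_2 = A·v_1 = (-2, 2).

v_2 = (-2, 2)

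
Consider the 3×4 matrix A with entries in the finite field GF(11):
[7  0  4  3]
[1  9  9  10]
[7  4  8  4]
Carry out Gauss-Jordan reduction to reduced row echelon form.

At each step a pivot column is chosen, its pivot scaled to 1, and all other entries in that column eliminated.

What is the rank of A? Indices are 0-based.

rank = 3

pivot(0,0)=7: scale R0 → (1, 0, 10, 2)
  clear (1,0): R1 −= (1)R0 → (0, 9, 10, 8)
  clear (2,0): R2 −= (7)R0 → (0, 4, 4, 1)
pivot(1,1)=9: scale R1 → (0, 1, 6, 7)
  clear (2,1): R2 −= (4)R1 → (0, 0, 2, 6)
pivot(2,2)=2: scale R2 → (0, 0, 1, 3)
  clear (0,2): R0 −= (10)R2 → (1, 0, 0, 5)
  clear (1,2): R1 −= (6)R2 → (0, 1, 0, 0)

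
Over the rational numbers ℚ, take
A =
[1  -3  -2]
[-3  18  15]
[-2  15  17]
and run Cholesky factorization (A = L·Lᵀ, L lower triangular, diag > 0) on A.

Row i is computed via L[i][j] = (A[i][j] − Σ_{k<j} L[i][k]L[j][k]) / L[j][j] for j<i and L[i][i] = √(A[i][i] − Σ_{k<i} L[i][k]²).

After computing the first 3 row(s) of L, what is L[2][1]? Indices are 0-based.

L[2][1] = 3

Step 1: L[0][0] = √(1) = 1.
  L[1][0] = (-3) / L[0][0] = -3.
Step 2: L[1][1] = √(9) = 3.
  L[2][0] = (-2) / L[0][0] = -2.
  L[2][1] = (9) / L[1][1] = 3.
Step 3: L[2][2] = √(4) = 2.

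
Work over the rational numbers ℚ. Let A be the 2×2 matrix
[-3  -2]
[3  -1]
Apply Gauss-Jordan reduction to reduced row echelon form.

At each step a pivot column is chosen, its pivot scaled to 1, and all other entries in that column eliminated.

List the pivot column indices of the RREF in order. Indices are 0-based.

pivot columns: 0, 1

pivot(0,0)=-3: scale R0 → (1, 2/3)
  clear (1,0): R1 −= (3)R0 → (0, -3)
pivot(1,1)=-3: scale R1 → (0, 1)
  clear (0,1): R0 −= (2/3)R1 → (1, 0)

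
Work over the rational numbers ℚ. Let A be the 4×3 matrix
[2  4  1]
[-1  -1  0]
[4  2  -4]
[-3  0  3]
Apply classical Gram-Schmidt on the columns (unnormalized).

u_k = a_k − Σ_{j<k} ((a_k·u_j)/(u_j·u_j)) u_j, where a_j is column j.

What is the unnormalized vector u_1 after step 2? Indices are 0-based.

u_1 = (43/15, -13/30, -4/15, 17/10)

Step 1: u_0 = a_0 = (2, -1, 4, -3).
Step 2: u_1 = a_1 − (17/30)·u_0 = (43/15, -13/30, -4/15, 17/10).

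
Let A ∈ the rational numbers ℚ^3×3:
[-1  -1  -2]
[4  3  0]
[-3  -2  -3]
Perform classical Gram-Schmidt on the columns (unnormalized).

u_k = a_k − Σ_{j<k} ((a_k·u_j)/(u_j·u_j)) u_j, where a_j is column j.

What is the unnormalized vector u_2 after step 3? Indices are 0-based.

u_2 = (-5/3, -5/3, -5/3)

Step 1: u_0 = a_0 = (-1, 4, -3).
Step 2: u_1 = a_1 − (19/26)·u_0 = (-7/26, 1/13, 5/26).
Step 3: u_2 = a_2 − (11/26)·u_0 − (-1/3)·u_1 = (-5/3, -5/3, -5/3).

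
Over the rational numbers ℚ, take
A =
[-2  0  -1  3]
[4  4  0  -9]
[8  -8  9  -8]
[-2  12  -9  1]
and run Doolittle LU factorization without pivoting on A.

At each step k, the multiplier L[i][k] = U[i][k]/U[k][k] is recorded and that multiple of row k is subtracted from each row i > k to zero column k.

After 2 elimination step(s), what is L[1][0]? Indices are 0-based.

k=0: U[0][0]=-2
  eliminate (1,0): mult=-2, new row 1: (0, 4, -2, -3); set L[1][0]=-2
  eliminate (2,0): mult=-4, new row 2: (0, -8, 5, 4); set L[2][0]=-4
  eliminate (3,0): mult=1, new row 3: (0, 12, -8, -2); set L[3][0]=1
k=1: U[1][1]=4
  eliminate (2,1): mult=-2, new row 2: (0, 0, 1, -2); set L[2][1]=-2
  eliminate (3,1): mult=3, new row 3: (0, 0, -2, 7); set L[3][1]=3

L[1][0] = -2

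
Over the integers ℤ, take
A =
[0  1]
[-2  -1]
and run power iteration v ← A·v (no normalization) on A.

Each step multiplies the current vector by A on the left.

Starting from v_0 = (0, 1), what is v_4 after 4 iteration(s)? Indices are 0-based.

v_4 = (3, -1)

v_0 = (0, 1).
v_1 = A·v_0 = (1, -1).
v_2 = A·v_1 = (-1, -1).
v_3 = A·v_2 = (-1, 3).
v_4 = A·v_3 = (3, -1).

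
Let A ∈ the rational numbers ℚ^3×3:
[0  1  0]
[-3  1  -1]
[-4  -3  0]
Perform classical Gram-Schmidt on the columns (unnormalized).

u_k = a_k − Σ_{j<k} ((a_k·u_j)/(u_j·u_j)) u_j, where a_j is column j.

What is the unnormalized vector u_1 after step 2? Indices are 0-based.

u_1 = (1, 52/25, -39/25)

Step 1: u_0 = a_0 = (0, -3, -4).
Step 2: u_1 = a_1 − (9/25)·u_0 = (1, 52/25, -39/25).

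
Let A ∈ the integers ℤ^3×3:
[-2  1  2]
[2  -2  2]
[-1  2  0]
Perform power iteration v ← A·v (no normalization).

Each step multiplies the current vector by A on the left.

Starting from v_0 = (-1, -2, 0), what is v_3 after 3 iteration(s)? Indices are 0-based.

v_3 = (6, 20, -16)

v_0 = (-1, -2, 0).
v_1 = A·v_0 = (0, 2, -3).
v_2 = A·v_1 = (-4, -10, 4).
v_3 = A·v_2 = (6, 20, -16).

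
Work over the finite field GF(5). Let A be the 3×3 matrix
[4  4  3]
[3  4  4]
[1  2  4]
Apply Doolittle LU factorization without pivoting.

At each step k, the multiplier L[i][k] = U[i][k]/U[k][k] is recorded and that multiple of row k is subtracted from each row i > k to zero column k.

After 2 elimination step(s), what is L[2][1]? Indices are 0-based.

L[2][1] = 1

Step 1: pivot at (0,0) is 4.
  row1 ← row1 − (2)·row0  ⇒  L[1][0]=2, U row1=(0, 1, 3)
  row2 ← row2 − (4)·row0  ⇒  L[2][0]=4, U row2=(0, 1, 2)
Step 2: pivot at (1,1) is 1.
  row2 ← row2 − (1)·row1  ⇒  L[2][1]=1, U row2=(0, 0, 4)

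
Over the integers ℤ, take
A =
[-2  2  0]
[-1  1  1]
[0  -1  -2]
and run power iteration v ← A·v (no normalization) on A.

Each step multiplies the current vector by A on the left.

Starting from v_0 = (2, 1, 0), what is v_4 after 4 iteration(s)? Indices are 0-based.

v_0 = (2, 1, 0).
v_1 = A·v_0 = (-2, -1, -1).
v_2 = A·v_1 = (2, 0, 3).
v_3 = A·v_2 = (-4, 1, -6).
v_4 = A·v_3 = (10, -1, 11).

v_4 = (10, -1, 11)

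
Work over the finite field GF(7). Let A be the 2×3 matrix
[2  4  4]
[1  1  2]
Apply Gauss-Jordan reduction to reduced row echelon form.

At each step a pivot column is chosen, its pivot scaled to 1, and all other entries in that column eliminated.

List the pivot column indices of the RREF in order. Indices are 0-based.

pivot columns: 0, 1

[1] R0 /= 2  ⇒  (1, 2, 2)
     R1 -= 1·R0  ⇒  (0, 6, 0)
[2] R1 /= 6  ⇒  (0, 1, 0)
     R0 -= 2·R1  ⇒  (1, 0, 2)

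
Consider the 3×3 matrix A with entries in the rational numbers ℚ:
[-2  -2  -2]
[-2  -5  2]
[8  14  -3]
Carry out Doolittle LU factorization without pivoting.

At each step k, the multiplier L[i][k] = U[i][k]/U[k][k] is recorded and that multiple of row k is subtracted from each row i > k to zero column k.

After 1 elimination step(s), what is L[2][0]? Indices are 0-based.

[col 0] pivot -2
  R1 -= 1*R0 → (0, -3, 4)  (L[1][0] := 1)
  R2 -= -4*R0 → (0, 6, -11)  (L[2][0] := -4)

L[2][0] = -4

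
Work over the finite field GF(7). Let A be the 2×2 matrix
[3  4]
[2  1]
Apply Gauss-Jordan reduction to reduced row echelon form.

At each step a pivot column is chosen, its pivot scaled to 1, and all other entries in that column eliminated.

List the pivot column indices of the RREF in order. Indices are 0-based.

pivot columns: 0, 1

[1] R0 /= 3  ⇒  (1, 6)
     R1 -= 2·R0  ⇒  (0, 3)
[2] R1 /= 3  ⇒  (0, 1)
     R0 -= 6·R1  ⇒  (1, 0)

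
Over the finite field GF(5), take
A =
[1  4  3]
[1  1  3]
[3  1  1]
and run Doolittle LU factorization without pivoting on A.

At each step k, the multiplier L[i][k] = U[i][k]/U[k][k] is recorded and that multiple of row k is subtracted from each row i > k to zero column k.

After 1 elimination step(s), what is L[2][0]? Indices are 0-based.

L[2][0] = 3

[col 0] pivot 1
  R1 -= 1*R0 → (0, 2, 0)  (L[1][0] := 1)
  R2 -= 3*R0 → (0, 4, 2)  (L[2][0] := 3)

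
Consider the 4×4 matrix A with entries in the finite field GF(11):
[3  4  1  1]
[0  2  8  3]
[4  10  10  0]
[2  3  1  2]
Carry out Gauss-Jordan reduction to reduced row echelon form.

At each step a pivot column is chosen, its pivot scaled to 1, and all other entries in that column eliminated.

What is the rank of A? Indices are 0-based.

[1] R0 /= 3  ⇒  (1, 5, 4, 4)
     R2 -= 4·R0  ⇒  (0, 1, 5, 6)
     R3 -= 2·R0  ⇒  (0, 4, 4, 5)
[2] R1 /= 2  ⇒  (0, 1, 4, 7)
     R0 -= 5·R1  ⇒  (1, 0, 6, 2)
     R2 -= 1·R1  ⇒  (0, 0, 1, 10)
     R3 -= 4·R1  ⇒  (0, 0, 10, 10)
[3] R2 /= 1  ⇒  (0, 0, 1, 10)
     R0 -= 6·R2  ⇒  (1, 0, 0, 8)
     R1 -= 4·R2  ⇒  (0, 1, 0, 0)
     R3 -= 10·R2  ⇒  (0, 0, 0, 9)
[4] R3 /= 9  ⇒  (0, 0, 0, 1)
     R0 -= 8·R3  ⇒  (1, 0, 0, 0)
     R2 -= 10·R3  ⇒  (0, 0, 1, 0)

rank = 4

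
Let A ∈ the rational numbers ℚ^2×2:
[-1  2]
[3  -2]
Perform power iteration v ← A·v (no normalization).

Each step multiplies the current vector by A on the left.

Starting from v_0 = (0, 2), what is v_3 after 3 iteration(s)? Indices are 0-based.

v_3 = (52, -76)

v_0 = (0, 2).
v_1 = A·v_0 = (4, -4).
v_2 = A·v_1 = (-12, 20).
v_3 = A·v_2 = (52, -76).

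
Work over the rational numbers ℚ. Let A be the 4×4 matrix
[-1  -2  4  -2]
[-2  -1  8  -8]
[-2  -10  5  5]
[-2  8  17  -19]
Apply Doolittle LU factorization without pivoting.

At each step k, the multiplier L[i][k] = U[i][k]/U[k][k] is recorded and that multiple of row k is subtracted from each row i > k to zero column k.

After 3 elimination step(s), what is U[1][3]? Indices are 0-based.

U[1][3] = -4

k=0: U[0][0]=-1
  eliminate (1,0): mult=2, new row 1: (0, 3, 0, -4); set L[1][0]=2
  eliminate (2,0): mult=2, new row 2: (0, -6, -3, 9); set L[2][0]=2
  eliminate (3,0): mult=2, new row 3: (0, 12, 9, -15); set L[3][0]=2
k=1: U[1][1]=3
  eliminate (2,1): mult=-2, new row 2: (0, 0, -3, 1); set L[2][1]=-2
  eliminate (3,1): mult=4, new row 3: (0, 0, 9, 1); set L[3][1]=4
k=2: U[2][2]=-3
  eliminate (3,2): mult=-3, new row 3: (0, 0, 0, 4); set L[3][2]=-3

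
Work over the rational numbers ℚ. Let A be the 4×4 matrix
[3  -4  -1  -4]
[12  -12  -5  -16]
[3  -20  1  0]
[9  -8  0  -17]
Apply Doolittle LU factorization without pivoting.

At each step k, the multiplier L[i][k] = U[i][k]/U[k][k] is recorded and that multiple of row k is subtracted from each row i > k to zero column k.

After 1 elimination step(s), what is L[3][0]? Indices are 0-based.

k=0: U[0][0]=3
  eliminate (1,0): mult=4, new row 1: (0, 4, -1, 0); set L[1][0]=4
  eliminate (2,0): mult=1, new row 2: (0, -16, 2, 4); set L[2][0]=1
  eliminate (3,0): mult=3, new row 3: (0, 4, 3, -5); set L[3][0]=3

L[3][0] = 3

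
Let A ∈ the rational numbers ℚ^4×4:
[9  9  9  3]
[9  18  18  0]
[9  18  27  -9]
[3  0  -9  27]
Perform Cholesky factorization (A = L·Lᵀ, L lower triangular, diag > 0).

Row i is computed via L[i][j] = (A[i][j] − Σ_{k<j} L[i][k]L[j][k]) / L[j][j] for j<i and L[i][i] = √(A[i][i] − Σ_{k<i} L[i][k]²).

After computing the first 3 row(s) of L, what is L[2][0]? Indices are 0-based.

Step 1: L[0][0] = √(9) = 3.
  L[1][0] = (9) / L[0][0] = 3.
Step 2: L[1][1] = √(9) = 3.
  L[2][0] = (9) / L[0][0] = 3.
  L[2][1] = (9) / L[1][1] = 3.
Step 3: L[2][2] = √(9) = 3.

L[2][0] = 3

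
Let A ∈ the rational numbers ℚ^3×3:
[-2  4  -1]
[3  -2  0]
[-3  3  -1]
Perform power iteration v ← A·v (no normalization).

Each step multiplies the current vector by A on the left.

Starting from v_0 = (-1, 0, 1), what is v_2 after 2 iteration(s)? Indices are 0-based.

v_2 = (-16, 9, -14)

v_0 = (-1, 0, 1).
v_1 = A·v_0 = (1, -3, 2).
v_2 = A·v_1 = (-16, 9, -14).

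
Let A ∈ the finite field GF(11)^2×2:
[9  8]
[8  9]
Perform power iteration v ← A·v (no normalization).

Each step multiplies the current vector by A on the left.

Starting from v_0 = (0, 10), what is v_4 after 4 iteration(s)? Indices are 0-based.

v_0 = (0, 10).
v_1 = A·v_0 = (3, 2).
v_2 = A·v_1 = (10, 9).
v_3 = A·v_2 = (8, 7).
v_4 = A·v_3 = (7, 6).

v_4 = (7, 6)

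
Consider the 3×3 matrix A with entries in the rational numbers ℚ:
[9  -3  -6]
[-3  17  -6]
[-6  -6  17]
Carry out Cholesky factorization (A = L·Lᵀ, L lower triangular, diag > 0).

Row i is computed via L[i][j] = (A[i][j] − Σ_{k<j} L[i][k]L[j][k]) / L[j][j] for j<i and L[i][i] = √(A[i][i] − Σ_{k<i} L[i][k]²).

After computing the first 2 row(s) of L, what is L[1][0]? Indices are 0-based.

Step 1: L[0][0] = √(9) = 3.
  L[1][0] = (-3) / L[0][0] = -1.
Step 2: L[1][1] = √(16) = 4.

L[1][0] = -1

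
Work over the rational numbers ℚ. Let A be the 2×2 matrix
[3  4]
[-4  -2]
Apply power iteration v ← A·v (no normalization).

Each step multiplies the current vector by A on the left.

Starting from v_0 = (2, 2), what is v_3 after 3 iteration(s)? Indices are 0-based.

v_3 = (-146, 88)

v_0 = (2, 2).
v_1 = A·v_0 = (14, -12).
v_2 = A·v_1 = (-6, -32).
v_3 = A·v_2 = (-146, 88).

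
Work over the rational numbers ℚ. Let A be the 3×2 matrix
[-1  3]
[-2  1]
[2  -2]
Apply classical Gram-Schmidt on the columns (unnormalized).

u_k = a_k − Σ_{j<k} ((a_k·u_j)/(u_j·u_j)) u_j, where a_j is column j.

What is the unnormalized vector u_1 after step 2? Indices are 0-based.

u_1 = (2, -1, 0)

Step 1: u_0 = a_0 = (-1, -2, 2).
Step 2: u_1 = a_1 − (-1)·u_0 = (2, -1, 0).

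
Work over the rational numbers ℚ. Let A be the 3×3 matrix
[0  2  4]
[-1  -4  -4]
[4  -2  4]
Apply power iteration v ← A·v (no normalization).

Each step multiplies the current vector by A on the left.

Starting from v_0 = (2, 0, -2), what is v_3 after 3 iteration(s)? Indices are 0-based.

v_3 = (-208, 228, -96)

v_0 = (2, 0, -2).
v_1 = A·v_0 = (-8, 6, 0).
v_2 = A·v_1 = (12, -16, -44).
v_3 = A·v_2 = (-208, 228, -96).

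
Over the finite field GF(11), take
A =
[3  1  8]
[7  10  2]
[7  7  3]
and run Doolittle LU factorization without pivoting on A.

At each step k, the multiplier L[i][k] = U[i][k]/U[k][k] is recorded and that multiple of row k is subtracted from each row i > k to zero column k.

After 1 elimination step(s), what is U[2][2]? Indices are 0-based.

U[2][2] = 10

[col 0] pivot 3
  R1 -= 6*R0 → (0, 4, 9)  (L[1][0] := 6)
  R2 -= 6*R0 → (0, 1, 10)  (L[2][0] := 6)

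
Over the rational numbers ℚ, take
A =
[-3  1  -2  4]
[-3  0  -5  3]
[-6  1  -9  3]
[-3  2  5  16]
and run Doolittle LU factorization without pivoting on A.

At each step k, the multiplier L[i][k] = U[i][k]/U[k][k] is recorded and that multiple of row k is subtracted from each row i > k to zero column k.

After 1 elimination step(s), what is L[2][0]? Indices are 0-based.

L[2][0] = 2

[col 0] pivot -3
  R1 -= 1*R0 → (0, -1, -3, -1)  (L[1][0] := 1)
  R2 -= 2*R0 → (0, -1, -5, -5)  (L[2][0] := 2)
  R3 -= 1*R0 → (0, 1, 7, 12)  (L[3][0] := 1)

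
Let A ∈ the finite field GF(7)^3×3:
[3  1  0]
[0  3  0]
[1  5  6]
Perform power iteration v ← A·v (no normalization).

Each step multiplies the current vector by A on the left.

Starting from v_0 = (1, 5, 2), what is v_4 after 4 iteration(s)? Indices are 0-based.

v_0 = (1, 5, 2).
v_1 = A·v_0 = (1, 1, 3).
v_2 = A·v_1 = (4, 3, 3).
v_3 = A·v_2 = (1, 2, 2).
v_4 = A·v_3 = (5, 6, 2).

v_4 = (5, 6, 2)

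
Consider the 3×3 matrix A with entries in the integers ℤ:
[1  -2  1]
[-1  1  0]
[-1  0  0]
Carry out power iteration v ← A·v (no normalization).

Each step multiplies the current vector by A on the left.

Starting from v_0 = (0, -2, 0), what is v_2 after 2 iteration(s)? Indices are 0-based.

v_2 = (8, -6, -4)

v_0 = (0, -2, 0).
v_1 = A·v_0 = (4, -2, 0).
v_2 = A·v_1 = (8, -6, -4).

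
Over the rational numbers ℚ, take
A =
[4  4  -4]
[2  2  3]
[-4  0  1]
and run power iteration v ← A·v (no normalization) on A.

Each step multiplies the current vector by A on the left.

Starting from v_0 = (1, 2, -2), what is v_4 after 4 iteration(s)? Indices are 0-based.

v_0 = (1, 2, -2).
v_1 = A·v_0 = (20, 0, -6).
v_2 = A·v_1 = (104, 22, -86).
v_3 = A·v_2 = (848, -6, -502).
v_4 = A·v_3 = (5376, 178, -3894).

v_4 = (5376, 178, -3894)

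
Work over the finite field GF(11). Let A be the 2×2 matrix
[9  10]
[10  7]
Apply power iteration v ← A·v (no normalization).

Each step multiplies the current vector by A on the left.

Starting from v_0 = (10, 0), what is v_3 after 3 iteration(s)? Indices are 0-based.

v_3 = (5, 7)

v_0 = (10, 0).
v_1 = A·v_0 = (2, 1).
v_2 = A·v_1 = (6, 5).
v_3 = A·v_2 = (5, 7).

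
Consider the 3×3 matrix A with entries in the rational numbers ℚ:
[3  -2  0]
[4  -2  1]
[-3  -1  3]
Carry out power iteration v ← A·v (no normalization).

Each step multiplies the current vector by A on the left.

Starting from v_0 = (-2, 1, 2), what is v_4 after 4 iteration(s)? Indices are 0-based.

v_0 = (-2, 1, 2).
v_1 = A·v_0 = (-8, -8, 11).
v_2 = A·v_1 = (-8, -5, 65).
v_3 = A·v_2 = (-14, 43, 224).
v_4 = A·v_3 = (-128, 82, 671).

v_4 = (-128, 82, 671)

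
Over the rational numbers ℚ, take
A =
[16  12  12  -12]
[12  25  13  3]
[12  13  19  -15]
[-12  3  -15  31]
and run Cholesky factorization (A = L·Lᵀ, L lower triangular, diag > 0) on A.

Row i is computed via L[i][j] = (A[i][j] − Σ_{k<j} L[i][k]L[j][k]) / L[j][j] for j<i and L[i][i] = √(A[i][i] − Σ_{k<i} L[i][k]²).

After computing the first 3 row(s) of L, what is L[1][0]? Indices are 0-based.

L[1][0] = 3

Step 1: L[0][0] = √(16) = 4.
  L[1][0] = (12) / L[0][0] = 3.
Step 2: L[1][1] = √(16) = 4.
  L[2][0] = (12) / L[0][0] = 3.
  L[2][1] = (4) / L[1][1] = 1.
Step 3: L[2][2] = √(9) = 3.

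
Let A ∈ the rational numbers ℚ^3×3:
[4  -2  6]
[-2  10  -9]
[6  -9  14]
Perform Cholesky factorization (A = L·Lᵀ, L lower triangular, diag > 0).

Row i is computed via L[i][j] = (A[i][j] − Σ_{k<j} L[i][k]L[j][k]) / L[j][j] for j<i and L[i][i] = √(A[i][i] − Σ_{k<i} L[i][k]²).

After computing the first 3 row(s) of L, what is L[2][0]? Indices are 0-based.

Step 1: L[0][0] = √(4) = 2.
  L[1][0] = (-2) / L[0][0] = -1.
Step 2: L[1][1] = √(9) = 3.
  L[2][0] = (6) / L[0][0] = 3.
  L[2][1] = (-6) / L[1][1] = -2.
Step 3: L[2][2] = √(1) = 1.

L[2][0] = 3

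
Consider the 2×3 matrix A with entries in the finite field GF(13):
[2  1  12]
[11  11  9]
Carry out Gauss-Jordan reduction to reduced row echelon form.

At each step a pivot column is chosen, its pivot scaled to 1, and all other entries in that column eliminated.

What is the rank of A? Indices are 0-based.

pivot(0,0)=2: scale R0 → (1, 7, 6)
  clear (1,0): R1 −= (11)R0 → (0, 12, 8)
pivot(1,1)=12: scale R1 → (0, 1, 5)
  clear (0,1): R0 −= (7)R1 → (1, 0, 10)

rank = 2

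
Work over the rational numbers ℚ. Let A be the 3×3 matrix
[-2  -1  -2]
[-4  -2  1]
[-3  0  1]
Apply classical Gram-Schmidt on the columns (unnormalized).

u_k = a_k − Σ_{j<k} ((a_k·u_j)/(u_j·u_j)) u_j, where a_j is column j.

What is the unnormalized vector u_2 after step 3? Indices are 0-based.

u_2 = (-2, 1, 0)

Step 1: u_0 = a_0 = (-2, -4, -3).
Step 2: u_1 = a_1 − (10/29)·u_0 = (-9/29, -18/29, 30/29).
Step 3: u_2 = a_2 − (-3/29)·u_0 − (2/3)·u_1 = (-2, 1, 0).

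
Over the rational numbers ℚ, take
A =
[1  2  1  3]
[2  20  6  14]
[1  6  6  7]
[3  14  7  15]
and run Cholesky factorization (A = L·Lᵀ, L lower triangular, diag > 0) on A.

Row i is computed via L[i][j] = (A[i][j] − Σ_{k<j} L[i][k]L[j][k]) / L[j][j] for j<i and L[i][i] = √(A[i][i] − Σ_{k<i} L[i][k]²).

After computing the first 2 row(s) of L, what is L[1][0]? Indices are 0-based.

Step 1: L[0][0] = √(1) = 1.
  L[1][0] = (2) / L[0][0] = 2.
Step 2: L[1][1] = √(16) = 4.

L[1][0] = 2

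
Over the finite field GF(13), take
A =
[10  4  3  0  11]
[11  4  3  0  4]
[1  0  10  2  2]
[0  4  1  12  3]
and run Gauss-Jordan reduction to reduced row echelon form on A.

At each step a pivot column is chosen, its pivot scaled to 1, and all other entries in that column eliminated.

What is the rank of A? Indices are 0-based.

pivot(0,0)=10: scale R0 → (1, 3, 12, 0, 5)
  clear (1,0): R1 −= (11)R0 → (0, 10, 1, 0, 1)
  clear (2,0): R2 −= (1)R0 → (0, 10, 11, 2, 10)
pivot(1,1)=10: scale R1 → (0, 1, 4, 0, 4)
  clear (0,1): R0 −= (3)R1 → (1, 0, 0, 0, 6)
  clear (2,1): R2 −= (10)R1 → (0, 0, 10, 2, 9)
  clear (3,1): R3 −= (4)R1 → (0, 0, 11, 12, 0)
pivot(2,2)=10: scale R2 → (0, 0, 1, 8, 10)
  clear (1,2): R1 −= (4)R2 → (0, 1, 0, 7, 3)
  clear (3,2): R3 −= (11)R2 → (0, 0, 0, 2, 7)
pivot(3,3)=2: scale R3 → (0, 0, 0, 1, 10)
  clear (1,3): R1 −= (7)R3 → (0, 1, 0, 0, 11)
  clear (2,3): R2 −= (8)R3 → (0, 0, 1, 0, 8)

rank = 4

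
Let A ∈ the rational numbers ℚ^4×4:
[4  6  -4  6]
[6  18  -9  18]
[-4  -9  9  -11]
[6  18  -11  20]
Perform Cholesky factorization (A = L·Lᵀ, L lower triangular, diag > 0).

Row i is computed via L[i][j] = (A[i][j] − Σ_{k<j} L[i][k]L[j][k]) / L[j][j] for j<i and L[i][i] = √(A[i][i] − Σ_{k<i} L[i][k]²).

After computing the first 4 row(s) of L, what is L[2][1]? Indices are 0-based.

L[2][1] = -1

Step 1: L[0][0] = √(4) = 2.
  L[1][0] = (6) / L[0][0] = 3.
Step 2: L[1][1] = √(9) = 3.
  L[2][0] = (-4) / L[0][0] = -2.
  L[2][1] = (-3) / L[1][1] = -1.
Step 3: L[2][2] = √(4) = 2.
  L[3][0] = (6) / L[0][0] = 3.
  L[3][1] = (9) / L[1][1] = 3.
  L[3][2] = (-2) / L[2][2] = -1.
Step 4: L[3][3] = √(1) = 1.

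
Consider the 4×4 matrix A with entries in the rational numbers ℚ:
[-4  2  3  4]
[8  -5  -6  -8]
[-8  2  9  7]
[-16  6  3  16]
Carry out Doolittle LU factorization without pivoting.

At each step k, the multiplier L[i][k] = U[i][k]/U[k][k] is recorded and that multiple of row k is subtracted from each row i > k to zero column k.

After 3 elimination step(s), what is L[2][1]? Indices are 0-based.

L[2][1] = 2

Step 1: pivot at (0,0) is -4.
  row1 ← row1 − (-2)·row0  ⇒  L[1][0]=-2, U row1=(0, -1, 0, 0)
  row2 ← row2 − (2)·row0  ⇒  L[2][0]=2, U row2=(0, -2, 3, -1)
  row3 ← row3 − (4)·row0  ⇒  L[3][0]=4, U row3=(0, -2, -9, 0)
Step 2: pivot at (1,1) is -1.
  row2 ← row2 − (2)·row1  ⇒  L[2][1]=2, U row2=(0, 0, 3, -1)
  row3 ← row3 − (2)·row1  ⇒  L[3][1]=2, U row3=(0, 0, -9, 0)
Step 3: pivot at (2,2) is 3.
  row3 ← row3 − (-3)·row2  ⇒  L[3][2]=-3, U row3=(0, 0, 0, -3)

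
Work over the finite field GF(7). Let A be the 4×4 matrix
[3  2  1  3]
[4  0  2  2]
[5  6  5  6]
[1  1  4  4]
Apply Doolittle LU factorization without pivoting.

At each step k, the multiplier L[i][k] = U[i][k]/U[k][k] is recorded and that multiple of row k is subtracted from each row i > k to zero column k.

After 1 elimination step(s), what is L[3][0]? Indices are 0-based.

L[3][0] = 5

Step 1: pivot at (0,0) is 3.
  row1 ← row1 − (6)·row0  ⇒  L[1][0]=6, U row1=(0, 2, 3, 5)
  row2 ← row2 − (4)·row0  ⇒  L[2][0]=4, U row2=(0, 5, 1, 1)
  row3 ← row3 − (5)·row0  ⇒  L[3][0]=5, U row3=(0, 5, 6, 3)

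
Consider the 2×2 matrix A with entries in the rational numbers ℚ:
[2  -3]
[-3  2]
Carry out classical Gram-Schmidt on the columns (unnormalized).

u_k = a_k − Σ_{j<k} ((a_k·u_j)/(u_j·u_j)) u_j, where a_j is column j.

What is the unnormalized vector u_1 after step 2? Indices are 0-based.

Step 1: u_0 = a_0 = (2, -3).
Step 2: u_1 = a_1 − (-12/13)·u_0 = (-15/13, -10/13).

u_1 = (-15/13, -10/13)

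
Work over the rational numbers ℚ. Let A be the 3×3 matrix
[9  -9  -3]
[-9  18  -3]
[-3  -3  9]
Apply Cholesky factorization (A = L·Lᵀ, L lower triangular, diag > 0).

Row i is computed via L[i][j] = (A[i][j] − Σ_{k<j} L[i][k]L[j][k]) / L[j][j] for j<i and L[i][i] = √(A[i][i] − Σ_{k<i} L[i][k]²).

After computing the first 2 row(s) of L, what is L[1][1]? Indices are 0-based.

Step 1: L[0][0] = √(9) = 3.
  L[1][0] = (-9) / L[0][0] = -3.
Step 2: L[1][1] = √(9) = 3.

L[1][1] = 3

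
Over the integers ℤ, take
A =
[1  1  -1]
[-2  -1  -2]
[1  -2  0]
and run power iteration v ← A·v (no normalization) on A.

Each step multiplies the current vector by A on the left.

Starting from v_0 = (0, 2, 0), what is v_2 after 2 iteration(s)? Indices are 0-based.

v_2 = (4, 6, 6)

v_0 = (0, 2, 0).
v_1 = A·v_0 = (2, -2, -4).
v_2 = A·v_1 = (4, 6, 6).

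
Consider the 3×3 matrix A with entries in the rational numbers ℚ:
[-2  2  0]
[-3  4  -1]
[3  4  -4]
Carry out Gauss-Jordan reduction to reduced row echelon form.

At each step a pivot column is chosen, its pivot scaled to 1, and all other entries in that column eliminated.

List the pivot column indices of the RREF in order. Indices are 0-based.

pivot columns: 0, 1, 2

[1] R0 /= -2  ⇒  (1, -1, 0)
     R1 -= -3·R0  ⇒  (0, 1, -1)
     R2 -= 3·R0  ⇒  (0, 7, -4)
[2] R1 /= 1  ⇒  (0, 1, -1)
     R0 -= -1·R1  ⇒  (1, 0, -1)
     R2 -= 7·R1  ⇒  (0, 0, 3)
[3] R2 /= 3  ⇒  (0, 0, 1)
     R0 -= -1·R2  ⇒  (1, 0, 0)
     R1 -= -1·R2  ⇒  (0, 1, 0)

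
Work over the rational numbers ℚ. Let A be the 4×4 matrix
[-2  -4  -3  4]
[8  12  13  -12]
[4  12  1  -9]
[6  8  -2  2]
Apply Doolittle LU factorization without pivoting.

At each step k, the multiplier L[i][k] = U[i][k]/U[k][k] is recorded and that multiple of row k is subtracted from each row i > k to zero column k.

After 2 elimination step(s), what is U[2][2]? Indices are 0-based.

U[2][2] = -4

k=0: U[0][0]=-2
  eliminate (1,0): mult=-4, new row 1: (0, -4, 1, 4); set L[1][0]=-4
  eliminate (2,0): mult=-2, new row 2: (0, 4, -5, -1); set L[2][0]=-2
  eliminate (3,0): mult=-3, new row 3: (0, -4, -11, 14); set L[3][0]=-3
k=1: U[1][1]=-4
  eliminate (2,1): mult=-1, new row 2: (0, 0, -4, 3); set L[2][1]=-1
  eliminate (3,1): mult=1, new row 3: (0, 0, -12, 10); set L[3][1]=1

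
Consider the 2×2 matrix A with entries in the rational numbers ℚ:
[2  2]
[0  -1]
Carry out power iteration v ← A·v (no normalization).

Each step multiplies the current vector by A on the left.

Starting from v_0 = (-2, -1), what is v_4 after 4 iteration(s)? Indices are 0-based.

v_4 = (-42, -1)

v_0 = (-2, -1).
v_1 = A·v_0 = (-6, 1).
v_2 = A·v_1 = (-10, -1).
v_3 = A·v_2 = (-22, 1).
v_4 = A·v_3 = (-42, -1).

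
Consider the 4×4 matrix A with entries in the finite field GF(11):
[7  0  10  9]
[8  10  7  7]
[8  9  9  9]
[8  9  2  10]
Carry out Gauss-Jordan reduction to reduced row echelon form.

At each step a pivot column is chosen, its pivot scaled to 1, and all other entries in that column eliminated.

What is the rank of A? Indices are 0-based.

pivot(0,0)=7: scale R0 → (1, 0, 3, 6)
  clear (1,0): R1 −= (8)R0 → (0, 10, 5, 3)
  clear (2,0): R2 −= (8)R0 → (0, 9, 7, 5)
  clear (3,0): R3 −= (8)R0 → (0, 9, 0, 6)
pivot(1,1)=10: scale R1 → (0, 1, 6, 8)
  clear (2,1): R2 −= (9)R1 → (0, 0, 8, 10)
  clear (3,1): R3 −= (9)R1 → (0, 0, 1, 0)
pivot(2,2)=8: scale R2 → (0, 0, 1, 4)
  clear (0,2): R0 −= (3)R2 → (1, 0, 0, 5)
  clear (1,2): R1 −= (6)R2 → (0, 1, 0, 6)
  clear (3,2): R3 −= (1)R2 → (0, 0, 0, 7)
pivot(3,3)=7: scale R3 → (0, 0, 0, 1)
  clear (0,3): R0 −= (5)R3 → (1, 0, 0, 0)
  clear (1,3): R1 −= (6)R3 → (0, 1, 0, 0)
  clear (2,3): R2 −= (4)R3 → (0, 0, 1, 0)

rank = 4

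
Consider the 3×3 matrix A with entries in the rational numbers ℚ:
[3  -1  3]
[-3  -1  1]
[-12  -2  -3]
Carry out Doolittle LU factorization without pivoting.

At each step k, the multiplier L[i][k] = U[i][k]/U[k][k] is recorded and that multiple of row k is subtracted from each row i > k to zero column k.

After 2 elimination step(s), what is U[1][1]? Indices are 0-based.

k=0: U[0][0]=3
  eliminate (1,0): mult=-1, new row 1: (0, -2, 4); set L[1][0]=-1
  eliminate (2,0): mult=-4, new row 2: (0, -6, 9); set L[2][0]=-4
k=1: U[1][1]=-2
  eliminate (2,1): mult=3, new row 2: (0, 0, -3); set L[2][1]=3

U[1][1] = -2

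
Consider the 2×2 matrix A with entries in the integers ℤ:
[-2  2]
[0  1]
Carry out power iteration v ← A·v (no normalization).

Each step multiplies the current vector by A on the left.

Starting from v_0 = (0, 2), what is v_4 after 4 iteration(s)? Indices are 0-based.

v_0 = (0, 2).
v_1 = A·v_0 = (4, 2).
v_2 = A·v_1 = (-4, 2).
v_3 = A·v_2 = (12, 2).
v_4 = A·v_3 = (-20, 2).

v_4 = (-20, 2)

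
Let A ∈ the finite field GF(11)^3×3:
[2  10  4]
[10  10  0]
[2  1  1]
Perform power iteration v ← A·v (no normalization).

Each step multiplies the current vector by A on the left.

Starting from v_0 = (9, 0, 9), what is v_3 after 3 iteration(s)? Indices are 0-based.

v_0 = (9, 0, 9).
v_1 = A·v_0 = (10, 2, 5).
v_2 = A·v_1 = (5, 10, 5).
v_3 = A·v_2 = (9, 7, 3).

v_3 = (9, 7, 3)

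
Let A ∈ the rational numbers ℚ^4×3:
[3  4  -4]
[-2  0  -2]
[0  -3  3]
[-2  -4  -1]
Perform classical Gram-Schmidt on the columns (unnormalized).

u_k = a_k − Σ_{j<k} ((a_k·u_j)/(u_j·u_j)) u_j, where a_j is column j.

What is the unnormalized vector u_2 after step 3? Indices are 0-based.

u_2 = (-254/99, -82/99, 20/33, -299/99)

Step 1: u_0 = a_0 = (3, -2, 0, -2).
Step 2: u_1 = a_1 − (20/17)·u_0 = (8/17, 40/17, -3, -28/17).
Step 3: u_2 = a_2 − (-6/17)·u_0 − (-79/99)·u_1 = (-254/99, -82/99, 20/33, -299/99).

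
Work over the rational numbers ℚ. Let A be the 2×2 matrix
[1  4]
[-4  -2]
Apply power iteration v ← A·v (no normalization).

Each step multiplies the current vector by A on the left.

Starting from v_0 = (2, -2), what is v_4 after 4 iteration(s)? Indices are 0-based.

v_4 = (202, -472)

v_0 = (2, -2).
v_1 = A·v_0 = (-6, -4).
v_2 = A·v_1 = (-22, 32).
v_3 = A·v_2 = (106, 24).
v_4 = A·v_3 = (202, -472).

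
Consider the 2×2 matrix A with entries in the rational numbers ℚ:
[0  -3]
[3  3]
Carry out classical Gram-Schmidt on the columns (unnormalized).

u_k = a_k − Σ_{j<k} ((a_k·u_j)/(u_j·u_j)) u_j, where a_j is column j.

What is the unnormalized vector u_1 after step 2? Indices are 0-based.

u_1 = (-3, 0)

Step 1: u_0 = a_0 = (0, 3).
Step 2: u_1 = a_1 − (1)·u_0 = (-3, 0).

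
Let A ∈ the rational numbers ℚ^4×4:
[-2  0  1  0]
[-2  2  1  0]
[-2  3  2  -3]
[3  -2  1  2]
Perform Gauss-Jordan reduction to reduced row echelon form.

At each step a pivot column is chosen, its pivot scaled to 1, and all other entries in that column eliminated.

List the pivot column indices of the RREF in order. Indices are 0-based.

[1] R0 /= -2  ⇒  (1, 0, -1/2, 0)
     R1 -= -2·R0  ⇒  (0, 2, 0, 0)
     R2 -= -2·R0  ⇒  (0, 3, 1, -3)
     R3 -= 3·R0  ⇒  (0, -2, 5/2, 2)
[2] R1 /= 2  ⇒  (0, 1, 0, 0)
     R2 -= 3·R1  ⇒  (0, 0, 1, -3)
     R3 -= -2·R1  ⇒  (0, 0, 5/2, 2)
[3] R2 /= 1  ⇒  (0, 0, 1, -3)
     R0 -= -1/2·R2  ⇒  (1, 0, 0, -3/2)
     R3 -= 5/2·R2  ⇒  (0, 0, 0, 19/2)
[4] R3 /= 19/2  ⇒  (0, 0, 0, 1)
     R0 -= -3/2·R3  ⇒  (1, 0, 0, 0)
     R2 -= -3·R3  ⇒  (0, 0, 1, 0)

pivot columns: 0, 1, 2, 3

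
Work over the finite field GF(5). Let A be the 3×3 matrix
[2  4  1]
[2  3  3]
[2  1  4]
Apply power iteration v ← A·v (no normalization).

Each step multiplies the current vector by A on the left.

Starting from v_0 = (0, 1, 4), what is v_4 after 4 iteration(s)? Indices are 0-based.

v_0 = (0, 1, 4).
v_1 = A·v_0 = (3, 0, 2).
v_2 = A·v_1 = (3, 2, 4).
v_3 = A·v_2 = (3, 4, 4).
v_4 = A·v_3 = (1, 0, 1).

v_4 = (1, 0, 1)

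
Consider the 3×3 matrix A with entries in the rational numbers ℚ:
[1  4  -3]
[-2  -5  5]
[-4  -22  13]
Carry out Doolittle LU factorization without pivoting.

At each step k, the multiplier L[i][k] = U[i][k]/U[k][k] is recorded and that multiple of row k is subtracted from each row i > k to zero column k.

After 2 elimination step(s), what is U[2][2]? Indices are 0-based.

U[2][2] = -1

Step 1: pivot at (0,0) is 1.
  row1 ← row1 − (-2)·row0  ⇒  L[1][0]=-2, U row1=(0, 3, -1)
  row2 ← row2 − (-4)·row0  ⇒  L[2][0]=-4, U row2=(0, -6, 1)
Step 2: pivot at (1,1) is 3.
  row2 ← row2 − (-2)·row1  ⇒  L[2][1]=-2, U row2=(0, 0, -1)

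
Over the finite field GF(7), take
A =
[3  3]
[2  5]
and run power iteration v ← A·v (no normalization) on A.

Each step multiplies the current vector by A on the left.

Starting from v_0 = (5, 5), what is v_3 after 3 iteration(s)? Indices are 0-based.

v_0 = (5, 5).
v_1 = A·v_0 = (2, 0).
v_2 = A·v_1 = (6, 4).
v_3 = A·v_2 = (2, 4).

v_3 = (2, 4)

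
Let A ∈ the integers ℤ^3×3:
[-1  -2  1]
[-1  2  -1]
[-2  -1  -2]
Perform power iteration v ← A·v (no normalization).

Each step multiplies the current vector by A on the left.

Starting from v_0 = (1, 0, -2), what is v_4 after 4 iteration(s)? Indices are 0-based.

v_4 = (-7, 23, 36)

v_0 = (1, 0, -2).
v_1 = A·v_0 = (-3, 1, 2).
v_2 = A·v_1 = (3, 3, 1).
v_3 = A·v_2 = (-8, 2, -11).
v_4 = A·v_3 = (-7, 23, 36).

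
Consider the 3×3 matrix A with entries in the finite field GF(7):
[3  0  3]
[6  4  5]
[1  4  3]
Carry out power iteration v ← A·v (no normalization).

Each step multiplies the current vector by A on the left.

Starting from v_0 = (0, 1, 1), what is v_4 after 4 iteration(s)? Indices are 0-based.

v_0 = (0, 1, 1).
v_1 = A·v_0 = (3, 2, 0).
v_2 = A·v_1 = (2, 5, 4).
v_3 = A·v_2 = (4, 3, 6).
v_4 = A·v_3 = (2, 3, 6).

v_4 = (2, 3, 6)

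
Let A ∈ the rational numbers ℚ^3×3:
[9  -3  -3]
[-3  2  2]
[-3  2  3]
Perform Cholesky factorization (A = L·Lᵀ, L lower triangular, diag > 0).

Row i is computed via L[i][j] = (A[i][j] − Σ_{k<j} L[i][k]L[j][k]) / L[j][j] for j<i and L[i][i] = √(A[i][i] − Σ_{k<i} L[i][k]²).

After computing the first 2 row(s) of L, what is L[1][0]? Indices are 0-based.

L[1][0] = -1

Step 1: L[0][0] = √(9) = 3.
  L[1][0] = (-3) / L[0][0] = -1.
Step 2: L[1][1] = √(1) = 1.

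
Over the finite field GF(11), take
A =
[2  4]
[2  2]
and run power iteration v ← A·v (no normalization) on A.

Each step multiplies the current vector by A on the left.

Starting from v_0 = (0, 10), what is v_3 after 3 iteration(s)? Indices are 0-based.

v_0 = (0, 10).
v_1 = A·v_0 = (7, 9).
v_2 = A·v_1 = (6, 10).
v_3 = A·v_2 = (8, 10).

v_3 = (8, 10)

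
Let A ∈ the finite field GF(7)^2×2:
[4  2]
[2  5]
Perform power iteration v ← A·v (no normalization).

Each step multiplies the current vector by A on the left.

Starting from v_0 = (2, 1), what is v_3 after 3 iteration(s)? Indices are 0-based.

v_3 = (5, 0)

v_0 = (2, 1).
v_1 = A·v_0 = (3, 2).
v_2 = A·v_1 = (2, 2).
v_3 = A·v_2 = (5, 0).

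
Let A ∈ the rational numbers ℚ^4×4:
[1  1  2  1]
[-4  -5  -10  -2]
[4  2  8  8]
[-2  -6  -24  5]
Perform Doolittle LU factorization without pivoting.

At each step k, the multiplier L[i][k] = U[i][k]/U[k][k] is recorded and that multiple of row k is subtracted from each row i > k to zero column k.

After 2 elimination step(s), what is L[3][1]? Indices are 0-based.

k=0: U[0][0]=1
  eliminate (1,0): mult=-4, new row 1: (0, -1, -2, 2); set L[1][0]=-4
  eliminate (2,0): mult=4, new row 2: (0, -2, 0, 4); set L[2][0]=4
  eliminate (3,0): mult=-2, new row 3: (0, -4, -20, 7); set L[3][0]=-2
k=1: U[1][1]=-1
  eliminate (2,1): mult=2, new row 2: (0, 0, 4, 0); set L[2][1]=2
  eliminate (3,1): mult=4, new row 3: (0, 0, -12, -1); set L[3][1]=4

L[3][1] = 4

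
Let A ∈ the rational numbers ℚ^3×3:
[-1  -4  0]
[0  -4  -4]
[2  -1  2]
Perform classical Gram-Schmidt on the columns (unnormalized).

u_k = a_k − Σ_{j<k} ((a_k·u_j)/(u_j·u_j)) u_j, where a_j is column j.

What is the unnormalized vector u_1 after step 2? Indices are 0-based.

u_1 = (-18/5, -4, -9/5)

Step 1: u_0 = a_0 = (-1, 0, 2).
Step 2: u_1 = a_1 − (2/5)·u_0 = (-18/5, -4, -9/5).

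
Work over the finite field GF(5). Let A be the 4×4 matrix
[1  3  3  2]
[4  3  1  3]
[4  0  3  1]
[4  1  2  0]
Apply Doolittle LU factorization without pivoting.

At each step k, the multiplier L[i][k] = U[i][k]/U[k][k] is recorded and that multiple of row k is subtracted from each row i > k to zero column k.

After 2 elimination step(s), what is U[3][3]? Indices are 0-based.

Step 1: pivot at (0,0) is 1.
  row1 ← row1 − (4)·row0  ⇒  L[1][0]=4, U row1=(0, 1, 4, 0)
  row2 ← row2 − (4)·row0  ⇒  L[2][0]=4, U row2=(0, 3, 1, 3)
  row3 ← row3 − (4)·row0  ⇒  L[3][0]=4, U row3=(0, 4, 0, 2)
Step 2: pivot at (1,1) is 1.
  row2 ← row2 − (3)·row1  ⇒  L[2][1]=3, U row2=(0, 0, 4, 3)
  row3 ← row3 − (4)·row1  ⇒  L[3][1]=4, U row3=(0, 0, 4, 2)

U[3][3] = 2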